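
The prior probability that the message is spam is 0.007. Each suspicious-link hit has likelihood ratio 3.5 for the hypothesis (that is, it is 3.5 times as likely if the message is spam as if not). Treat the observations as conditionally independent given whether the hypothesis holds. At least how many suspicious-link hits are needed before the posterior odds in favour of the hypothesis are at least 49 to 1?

8

Prior odds = 0.007/0.993 = 7/993.
Likelihood ratio per suspicious-link hit = 3.5.
Target odds = 49.
Require 3.5ⁿ ≥ 49 ÷ (7/993) = 6951.
3.5⁷ = 823543/128 falls short of 6951 but 3.5⁸ = 5764801/256 reaches it, so n = 8.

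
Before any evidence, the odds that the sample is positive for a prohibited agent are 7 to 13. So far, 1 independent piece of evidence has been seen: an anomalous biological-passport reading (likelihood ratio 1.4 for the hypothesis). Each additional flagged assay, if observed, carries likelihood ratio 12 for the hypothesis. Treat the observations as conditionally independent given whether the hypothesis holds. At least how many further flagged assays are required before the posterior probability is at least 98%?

2

Prior odds = 7/13.
Bayes factor of the evidence already in hand = 1.4.
Odds after that evidence = (7/13) × 1.4 = 49/65.
Target odds = 0.98/0.02 = 49.
Need 12ⁿ ≥ 49 ÷ (49/65) = 65.
12¹ = 12 falls short of 65 but 12² = 144 reaches it, so n = 2.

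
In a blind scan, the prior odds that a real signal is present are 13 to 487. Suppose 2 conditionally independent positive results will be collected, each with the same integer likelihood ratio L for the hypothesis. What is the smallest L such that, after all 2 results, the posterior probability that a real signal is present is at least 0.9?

19

Prior odds = 13/487.
Target odds = 0.9/0.1 = 9.
Need L² ≥ 9 ÷ (13/487) = 4383/13.
18² = 324 < 4383/13 ≤ 361 = 19², so L = 19.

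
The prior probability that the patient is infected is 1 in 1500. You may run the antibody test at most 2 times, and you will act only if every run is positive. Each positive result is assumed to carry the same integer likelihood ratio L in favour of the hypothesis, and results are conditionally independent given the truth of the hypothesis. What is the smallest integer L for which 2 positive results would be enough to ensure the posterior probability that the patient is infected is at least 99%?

386

Prior odds = (1/1500)/(1499/1500) = 1/1499.
Target odds = 0.99/0.01 = 99.
Need L² ≥ 99 ÷ (1/1499) = 148401.
385² = 148225 < 148401 ≤ 148996 = 386², so L = 386.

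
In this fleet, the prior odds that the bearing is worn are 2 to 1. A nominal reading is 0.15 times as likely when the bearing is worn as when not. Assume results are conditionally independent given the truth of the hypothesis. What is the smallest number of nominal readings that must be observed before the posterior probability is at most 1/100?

Prior odds = 2.
Likelihood ratio per nominal reading = 0.15.
Target posterior odds = 0.01/0.99 = 1/99.
Require 0.15ⁿ ≤ 1/99 ÷ 2 = 1/198.
0.15² = 0.0225 is still above 1/198 but 0.15³ = 0.003375 is at or below it, so n = 3.

3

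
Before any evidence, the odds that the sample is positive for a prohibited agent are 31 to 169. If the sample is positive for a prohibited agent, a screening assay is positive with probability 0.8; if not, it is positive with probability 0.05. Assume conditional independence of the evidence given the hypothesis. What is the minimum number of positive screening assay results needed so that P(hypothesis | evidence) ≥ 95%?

Prior odds = 31/169.
Likelihood ratio of a positive = 0.8/0.05 = 16.
Target posterior odds = 0.95/0.05 = 19.
Need (31/169) × 16ⁿ ≥ 19, i.e. 16ⁿ ≥ 3211/31.
16¹ = 16 falls short of 3211/31 but 16² = 256 reaches it, so n = 2.

2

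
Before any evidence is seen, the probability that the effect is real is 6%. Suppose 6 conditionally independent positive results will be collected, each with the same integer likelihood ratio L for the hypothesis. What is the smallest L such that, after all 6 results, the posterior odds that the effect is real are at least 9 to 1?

Prior odds = 0.06/0.94 = 3/47.
Target odds = 9.
Need L⁶ ≥ 9 ÷ (3/47) = 141.
2⁶ = 64 < 141 ≤ 729 = 3⁶, so L = 3.

3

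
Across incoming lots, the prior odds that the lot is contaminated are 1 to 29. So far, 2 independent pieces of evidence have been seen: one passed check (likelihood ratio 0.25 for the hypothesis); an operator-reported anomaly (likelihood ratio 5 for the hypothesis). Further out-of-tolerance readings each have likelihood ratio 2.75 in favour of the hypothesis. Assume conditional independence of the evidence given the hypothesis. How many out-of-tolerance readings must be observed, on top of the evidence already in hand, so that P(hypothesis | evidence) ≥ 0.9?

6

Prior odds = 1/29.
Combined Bayes factor of the evidence already in hand = 0.25 × 5 = 1.25.
Odds after that evidence = (1/29) × 1.25 = 5/116.
Target odds = 0.9/0.1 = 9.
Need 2.75ⁿ ≥ 9 ÷ (5/116) = 208.8.
2.75⁵ = 161051/1024 falls short of 208.8 but 2.75⁶ = 1771561/4096 reaches it, so n = 6.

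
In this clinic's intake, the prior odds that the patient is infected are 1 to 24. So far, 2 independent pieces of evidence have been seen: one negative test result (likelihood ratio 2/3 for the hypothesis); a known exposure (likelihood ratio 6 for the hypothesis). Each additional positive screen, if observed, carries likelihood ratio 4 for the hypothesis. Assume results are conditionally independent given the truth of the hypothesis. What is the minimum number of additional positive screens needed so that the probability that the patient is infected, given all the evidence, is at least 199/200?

Prior odds = 1/24.
Combined Bayes factor of the evidence already in hand = (2/3) × 6 = 4.
Odds after that evidence = (1/24) × 4 = 1/6.
Target odds = 0.995/0.005 = 199.
Need 4ⁿ ≥ 199 ÷ (1/6) = 1194.
4⁵ = 1024 falls short of 1194 but 4⁶ = 4096 reaches it, so n = 6.

6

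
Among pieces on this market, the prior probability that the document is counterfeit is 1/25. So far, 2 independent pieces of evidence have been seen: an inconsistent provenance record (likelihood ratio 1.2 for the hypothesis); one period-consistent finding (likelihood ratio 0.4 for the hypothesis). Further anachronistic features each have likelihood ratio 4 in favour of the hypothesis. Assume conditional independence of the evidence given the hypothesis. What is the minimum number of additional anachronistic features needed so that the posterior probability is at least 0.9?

5

Prior odds = 0.04/0.96 = 1/24.
Combined Bayes factor of the evidence already in hand = 1.2 × 0.4 = 0.48.
Odds after that evidence = (1/24) × 0.48 = 0.02.
Target odds = 0.9/0.1 = 9.
Need 4ⁿ ≥ 9 ÷ 0.02 = 450.
4⁴ = 256 falls short of 450 but 4⁵ = 1024 reaches it, so n = 5.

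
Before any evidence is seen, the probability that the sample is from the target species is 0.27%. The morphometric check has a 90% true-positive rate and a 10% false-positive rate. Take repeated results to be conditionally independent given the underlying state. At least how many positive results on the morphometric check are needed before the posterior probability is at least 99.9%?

6

Prior odds = 0.0027/0.9973 = 27/9973.
Likelihood ratio of a positive result = 0.9/0.1 = 9.
Target posterior odds = 0.999/0.001 = 999.
Need (27/9973) × 9ⁿ ≥ 999, i.e. 9ⁿ ≥ 369001.
9⁵ = 59049 falls short of 369001 but 9⁶ = 531441 reaches it, so n = 6.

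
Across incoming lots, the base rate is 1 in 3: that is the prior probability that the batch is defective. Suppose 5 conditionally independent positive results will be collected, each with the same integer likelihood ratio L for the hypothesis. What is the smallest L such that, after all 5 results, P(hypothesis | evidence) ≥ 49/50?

3

Prior odds = (1/3)/(2/3) = 0.5.
Target odds = 0.98/0.02 = 49.
Need L⁵ ≥ 49 ÷ 0.5 = 98.
2⁵ = 32 < 98 ≤ 243 = 3⁵, so L = 3.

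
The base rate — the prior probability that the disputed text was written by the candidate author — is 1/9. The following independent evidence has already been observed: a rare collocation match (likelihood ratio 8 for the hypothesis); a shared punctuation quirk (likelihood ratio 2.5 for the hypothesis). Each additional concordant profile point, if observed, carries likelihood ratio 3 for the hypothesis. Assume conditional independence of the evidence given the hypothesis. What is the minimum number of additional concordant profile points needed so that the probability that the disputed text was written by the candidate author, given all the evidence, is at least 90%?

2

Prior odds = (1/9)/(8/9) = 0.125.
Combined Bayes factor of the evidence already in hand = 8 × 2.5 = 20.
Odds after that evidence = 0.125 × 20 = 2.5.
Target odds = 0.9/0.1 = 9.
Need 3ⁿ ≥ 9 ÷ 2.5 = 3.6.
3¹ = 3 falls short of 3.6 but 3² = 9 reaches it, so n = 2.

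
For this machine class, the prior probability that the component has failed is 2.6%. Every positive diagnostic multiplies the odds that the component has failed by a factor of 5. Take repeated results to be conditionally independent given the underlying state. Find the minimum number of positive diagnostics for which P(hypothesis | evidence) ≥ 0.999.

Prior odds = 0.026/0.974 = 13/487.
Likelihood ratio per positive diagnostic = 5.
Target posterior odds = 0.999/0.001 = 999.
Need (13/487) × 5ⁿ ≥ 999, i.e. 5ⁿ ≥ 486513/13.
5⁶ = 15625 falls short of 486513/13 but 5⁷ = 78125 reaches it, so n = 7.

7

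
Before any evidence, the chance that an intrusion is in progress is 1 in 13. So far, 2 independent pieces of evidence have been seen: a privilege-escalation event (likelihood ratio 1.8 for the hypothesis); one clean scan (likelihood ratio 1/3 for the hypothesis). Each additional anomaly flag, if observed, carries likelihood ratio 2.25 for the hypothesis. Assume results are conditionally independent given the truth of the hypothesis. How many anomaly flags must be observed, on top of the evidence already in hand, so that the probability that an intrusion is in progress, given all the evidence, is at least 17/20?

6

Prior odds = (1/13)/(12/13) = 1/12.
Combined Bayes factor of the evidence already in hand = 1.8 × (1/3) = 0.6.
Odds after that evidence = (1/12) × 0.6 = 0.05.
Target odds = 0.85/0.15 = 17/3.
Need 2.25ⁿ ≥ 17/3 ÷ 0.05 = 340/3.
2.25⁵ = 59049/1024 falls short of 340/3 but 2.25⁶ = 531441/4096 reaches it, so n = 6.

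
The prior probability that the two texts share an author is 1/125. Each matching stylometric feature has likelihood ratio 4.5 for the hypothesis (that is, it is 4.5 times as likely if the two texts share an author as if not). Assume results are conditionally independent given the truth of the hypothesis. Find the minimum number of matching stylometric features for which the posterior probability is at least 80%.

Prior odds: 0.008 ÷ 0.992 = 1/124.
Likelihood ratio per matching stylometric feature = 4.5.
Target odds: 0.8 ÷ 0.2 = 4.
Require 4.5ⁿ ≥ 4 ÷ (1/124) = 496.
4.5⁴ = 410.0625 falls short of 496 but 4.5⁵ = 1845.28125 reaches it, so n = 5.

5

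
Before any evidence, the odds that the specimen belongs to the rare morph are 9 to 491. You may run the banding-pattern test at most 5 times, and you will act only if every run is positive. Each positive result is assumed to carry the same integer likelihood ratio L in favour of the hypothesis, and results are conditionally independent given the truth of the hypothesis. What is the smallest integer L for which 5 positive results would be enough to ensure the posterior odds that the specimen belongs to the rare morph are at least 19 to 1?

Prior odds = 9/491.
Target odds = 19.
Need L⁵ ≥ 19 ÷ (9/491) = 9329/9.
4⁵ = 1024 < 9329/9 ≤ 3125 = 5⁵, so L = 5.

5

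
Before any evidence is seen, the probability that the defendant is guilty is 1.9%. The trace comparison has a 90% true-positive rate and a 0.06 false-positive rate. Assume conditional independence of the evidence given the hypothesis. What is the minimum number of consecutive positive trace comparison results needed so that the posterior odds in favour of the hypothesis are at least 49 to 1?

Prior odds = 0.019/0.981 = 19/981.
Likelihood ratio of a positive result = 0.9/0.06 = 15.
Target odds = 49.
Require 15ⁿ ≥ 49 ÷ (19/981) = 48069/19.
15² = 225 falls short of 48069/19 but 15³ = 3375 reaches it, so n = 3.

3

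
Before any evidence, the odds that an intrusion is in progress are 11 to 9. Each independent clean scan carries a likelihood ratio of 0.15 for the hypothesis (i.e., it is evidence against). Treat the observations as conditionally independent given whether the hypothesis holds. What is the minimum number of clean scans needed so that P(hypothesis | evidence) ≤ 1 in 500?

4

Prior odds = 11/9.
Likelihood ratio per clean scan = 0.15.
Target odds: 0.002 ÷ 0.998 = 1/499.
Require 0.15ⁿ ≤ 1/499 ÷ (11/9) = 9/5489.
0.15³ = 0.003375 is still above 9/5489 but 0.15⁴ = 81/160000 is at or below it, so n = 4.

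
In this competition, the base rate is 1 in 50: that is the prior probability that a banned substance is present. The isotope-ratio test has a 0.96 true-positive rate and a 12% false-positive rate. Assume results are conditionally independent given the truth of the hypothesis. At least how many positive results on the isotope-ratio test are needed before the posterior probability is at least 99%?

Prior odds = 0.02/0.98 = 1/49.
Likelihood ratio of a positive result = 0.96/0.12 = 8.
Target posterior odds = 0.99/0.01 = 99.
Require 8ⁿ ≥ 99 ÷ (1/49) = 4851.
8⁴ = 4096 falls short of 4851 but 8⁵ = 32768 reaches it, so n = 5.

5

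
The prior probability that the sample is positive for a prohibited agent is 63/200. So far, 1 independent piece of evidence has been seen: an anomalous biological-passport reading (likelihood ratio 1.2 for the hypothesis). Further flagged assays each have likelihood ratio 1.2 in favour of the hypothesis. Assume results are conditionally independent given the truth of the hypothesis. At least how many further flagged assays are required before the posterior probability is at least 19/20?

20

Prior odds = 0.315/0.685 = 63/137.
Bayes factor of the evidence already in hand = 1.2.
Odds after that evidence = (63/137) × 1.2 = 378/685.
Target odds = 0.95/0.05 = 19.
Need 1.2ⁿ ≥ 19 ÷ (378/685) = 13015/378.
1.2¹⁹ ≈31.948 falls short of 13015/378 but 1.2²⁰ ≈38.3376 reaches it, so n = 20.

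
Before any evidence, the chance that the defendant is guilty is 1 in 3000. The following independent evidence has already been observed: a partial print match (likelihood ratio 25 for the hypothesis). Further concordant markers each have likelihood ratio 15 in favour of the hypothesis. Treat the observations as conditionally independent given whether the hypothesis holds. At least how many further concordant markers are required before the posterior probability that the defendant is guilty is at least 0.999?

5

Prior odds = (1/3000)/(2999/3000) = 1/2999.
Bayes factor of the evidence already in hand = 25.
Odds after that evidence = (1/2999) × 25 = 25/2999.
Target odds = 0.999/0.001 = 999.
Need 15ⁿ ≥ 999 ÷ (25/2999) = 119840.04.
15⁴ = 50625 falls short of 119840.04 but 15⁵ = 759375 reaches it, so n = 5.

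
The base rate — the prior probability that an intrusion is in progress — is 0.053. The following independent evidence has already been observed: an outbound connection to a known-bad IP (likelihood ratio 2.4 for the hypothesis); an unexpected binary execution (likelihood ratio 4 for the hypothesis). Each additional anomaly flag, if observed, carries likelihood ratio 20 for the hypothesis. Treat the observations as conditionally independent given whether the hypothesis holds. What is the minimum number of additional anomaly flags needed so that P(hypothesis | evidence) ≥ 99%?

2

Prior odds = 0.053/0.947 = 53/947.
Combined Bayes factor of the evidence already in hand = 2.4 × 4 = 9.6.
Odds after that evidence = (53/947) × 9.6 = 2544/4735.
Target odds = 0.99/0.01 = 99.
Need 20ⁿ ≥ 99 ÷ (2544/4735) = 156255/848.
20¹ = 20 falls short of 156255/848 but 20² = 400 reaches it, so n = 2.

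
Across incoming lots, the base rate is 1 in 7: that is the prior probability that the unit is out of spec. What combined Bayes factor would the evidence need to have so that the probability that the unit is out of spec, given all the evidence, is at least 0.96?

144

Prior odds = (1/7)/(6/7) = 1/6.
Target odds = 0.96/0.04 = 24.
Required Bayes factor = 24 ÷ (1/6) = 144.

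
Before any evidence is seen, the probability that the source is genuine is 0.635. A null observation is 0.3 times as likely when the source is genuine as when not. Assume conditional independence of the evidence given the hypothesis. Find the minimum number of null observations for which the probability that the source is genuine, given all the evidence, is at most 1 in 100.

Prior odds: 0.635 ÷ 0.365 = 127/73.
Likelihood ratio per null observation = 0.3.
Target posterior odds = 0.01/0.99 = 1/99.
Require 0.3ⁿ ≤ 1/99 ÷ (127/73) = 73/12573.
0.3⁴ = 0.0081 is still above 73/12573 but 0.3⁵ = 243/100000 is at or below it, so n = 5.

5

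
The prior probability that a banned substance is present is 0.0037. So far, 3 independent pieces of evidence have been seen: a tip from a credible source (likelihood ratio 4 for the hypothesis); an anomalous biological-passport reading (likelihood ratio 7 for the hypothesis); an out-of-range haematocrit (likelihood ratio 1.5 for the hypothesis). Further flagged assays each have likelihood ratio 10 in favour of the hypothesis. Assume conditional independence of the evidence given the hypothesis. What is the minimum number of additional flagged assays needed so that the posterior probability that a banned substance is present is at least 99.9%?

4

Prior odds = 0.0037/0.9963 = 37/9963.
Combined Bayes factor of the evidence already in hand = 4 × 7 × 1.5 = 42.
Odds after that evidence = (37/9963) × 42 = 518/3321.
Target odds = 0.999/0.001 = 999.
Need 10ⁿ ≥ 999 ÷ (518/3321) = 89667/14.
10³ = 1000 falls short of 89667/14 but 10⁴ = 10000 reaches it, so n = 4.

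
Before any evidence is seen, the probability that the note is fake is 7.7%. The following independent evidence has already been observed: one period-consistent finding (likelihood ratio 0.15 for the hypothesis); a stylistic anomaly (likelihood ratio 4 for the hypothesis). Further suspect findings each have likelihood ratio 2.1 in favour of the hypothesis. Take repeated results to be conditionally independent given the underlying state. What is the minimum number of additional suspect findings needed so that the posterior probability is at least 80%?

Prior odds = 0.077/0.923 = 77/923.
Combined Bayes factor of the evidence already in hand = 0.15 × 4 = 0.6.
Odds after that evidence = (77/923) × 0.6 = 231/4615.
Target odds = 0.8/0.2 = 4.
Need 2.1ⁿ ≥ 4 ÷ (231/4615) = 18460/231.
2.1⁵ = 4084101/100000 falls short of 18460/231 but 2.1⁶ = 85766121/1000000 reaches it, so n = 6.

6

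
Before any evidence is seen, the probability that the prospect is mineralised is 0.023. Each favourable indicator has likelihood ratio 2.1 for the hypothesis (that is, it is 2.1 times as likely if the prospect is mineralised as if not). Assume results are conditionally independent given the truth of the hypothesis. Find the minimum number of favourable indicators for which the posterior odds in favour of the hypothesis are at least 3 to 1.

Prior odds: 0.023 ÷ 0.977 = 23/977.
Likelihood ratio per favourable indicator = 2.1.
Target odds = 3.
Require 2.1ⁿ ≥ 3 ÷ (23/977) = 2931/23.
2.1⁶ = 85766121/1000000 falls short of 2931/23 but 2.1⁷ ≈180.109 reaches it, so n = 7.

7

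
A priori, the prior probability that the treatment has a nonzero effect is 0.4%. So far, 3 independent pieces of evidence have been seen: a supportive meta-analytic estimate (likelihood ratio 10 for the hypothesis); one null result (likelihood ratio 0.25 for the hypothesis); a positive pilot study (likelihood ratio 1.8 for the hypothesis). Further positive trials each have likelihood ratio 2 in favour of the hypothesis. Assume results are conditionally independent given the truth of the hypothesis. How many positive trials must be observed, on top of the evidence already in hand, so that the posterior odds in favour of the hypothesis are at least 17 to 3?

9

Prior odds = 0.004/0.996 = 1/249.
Combined Bayes factor of the evidence already in hand = 10 × 0.25 × 1.8 = 4.5.
Odds after that evidence = (1/249) × 4.5 = 3/166.
Target odds = 17/3.
Need 2ⁿ ≥ 17/3 ÷ (3/166) = 2822/9.
2⁸ = 256 falls short of 2822/9 but 2⁹ = 512 reaches it, so n = 9.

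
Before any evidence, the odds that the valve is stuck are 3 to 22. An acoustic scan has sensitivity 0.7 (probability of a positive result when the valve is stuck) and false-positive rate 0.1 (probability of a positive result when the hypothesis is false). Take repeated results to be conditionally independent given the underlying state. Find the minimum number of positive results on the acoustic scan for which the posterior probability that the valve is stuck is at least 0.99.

Prior odds = 3/22.
Likelihood ratio of a positive result = 0.7/0.1 = 7.
Target posterior odds = 0.99/0.01 = 99.
Require 7ⁿ ≥ 99 ÷ (3/22) = 726.
7³ = 343 falls short of 726 but 7⁴ = 2401 reaches it, so n = 4.

4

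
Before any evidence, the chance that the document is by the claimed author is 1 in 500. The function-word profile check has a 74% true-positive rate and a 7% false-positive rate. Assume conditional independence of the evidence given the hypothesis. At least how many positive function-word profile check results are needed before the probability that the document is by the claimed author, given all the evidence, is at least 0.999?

Prior odds: 0.002 ÷ 0.998 = 1/499.
Likelihood ratio of a positive result = 0.74/0.07 = 74/7.
Target odds: 0.999 ÷ 0.001 = 999.
Require (74/7)ⁿ ≥ 999 ÷ (1/499) = 498501.
(74/7)⁵ ≈132029 falls short of 498501 but (74/7)⁶ ≈1.39573e+06 reaches it, so n = 6.

6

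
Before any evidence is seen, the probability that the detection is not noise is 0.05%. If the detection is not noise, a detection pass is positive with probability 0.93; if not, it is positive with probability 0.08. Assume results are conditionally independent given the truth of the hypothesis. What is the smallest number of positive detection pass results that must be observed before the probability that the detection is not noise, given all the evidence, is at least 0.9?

4

Prior odds = 0.0005/0.9995 = 1/1999.
Likelihood ratio of a positive = 0.93/0.08 = 11.625.
Target odds: 0.9 ÷ 0.1 = 9.
Need (1/1999) × 11.625ⁿ ≥ 9, i.e. 11.625ⁿ ≥ 17991.
11.625³ = 804357/512 falls short of 17991 but 11.625⁴ = 74805201/4096 reaches it, so n = 4.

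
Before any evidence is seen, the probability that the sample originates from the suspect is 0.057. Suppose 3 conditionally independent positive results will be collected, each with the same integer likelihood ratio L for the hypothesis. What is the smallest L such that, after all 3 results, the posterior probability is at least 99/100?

Prior odds = 0.057/0.943 = 57/943.
Target odds = 0.99/0.01 = 99.
Need L³ ≥ 99 ÷ (57/943) = 31119/19.
11³ = 1331 < 31119/19 ≤ 1728 = 12³, so L = 12.

12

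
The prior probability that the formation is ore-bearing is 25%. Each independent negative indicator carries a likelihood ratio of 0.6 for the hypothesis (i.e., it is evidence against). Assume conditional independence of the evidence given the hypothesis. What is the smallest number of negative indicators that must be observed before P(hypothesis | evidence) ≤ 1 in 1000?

Prior odds: 0.25 ÷ 0.75 = 1/3.
Likelihood ratio per negative indicator = 0.6.
Target posterior odds = 0.001/0.999 = 1/999.
Require 0.6ⁿ ≤ 1/999 ÷ (1/3) = 1/333.
0.6¹¹ = 177147/48828125 is still above 1/333 but 0.6¹² = 531441/244140625 is at or below it, so n = 12.

12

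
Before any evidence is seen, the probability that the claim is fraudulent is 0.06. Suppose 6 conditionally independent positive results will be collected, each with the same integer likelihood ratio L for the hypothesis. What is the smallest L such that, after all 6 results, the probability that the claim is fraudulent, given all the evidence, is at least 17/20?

3

Prior odds = 0.06/0.94 = 3/47.
Target odds = 0.85/0.15 = 17/3.
Need L⁶ ≥ 17/3 ÷ (3/47) = 799/9.
2⁶ = 64 < 799/9 ≤ 729 = 3⁶, so L = 3.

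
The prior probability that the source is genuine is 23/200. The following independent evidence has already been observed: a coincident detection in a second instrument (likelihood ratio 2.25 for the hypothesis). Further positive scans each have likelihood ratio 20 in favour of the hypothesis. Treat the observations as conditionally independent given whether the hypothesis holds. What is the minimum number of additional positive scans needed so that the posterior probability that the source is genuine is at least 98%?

Prior odds = 0.115/0.885 = 23/177.
Bayes factor of the evidence already in hand = 2.25.
Odds after that evidence = (23/177) × 2.25 = 69/236.
Target odds = 0.98/0.02 = 49.
Need 20ⁿ ≥ 49 ÷ (69/236) = 11564/69.
20¹ = 20 falls short of 11564/69 but 20² = 400 reaches it, so n = 2.

2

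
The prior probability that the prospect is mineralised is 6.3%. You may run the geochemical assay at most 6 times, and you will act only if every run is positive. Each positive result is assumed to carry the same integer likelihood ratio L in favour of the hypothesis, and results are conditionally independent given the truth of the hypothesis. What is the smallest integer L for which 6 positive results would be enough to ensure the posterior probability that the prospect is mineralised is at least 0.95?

3

Prior odds = 0.063/0.937 = 63/937.
Target odds = 0.95/0.05 = 19.
Need L⁶ ≥ 19 ÷ (63/937) = 17803/63.
2⁶ = 64 < 17803/63 ≤ 729 = 3⁶, so L = 3.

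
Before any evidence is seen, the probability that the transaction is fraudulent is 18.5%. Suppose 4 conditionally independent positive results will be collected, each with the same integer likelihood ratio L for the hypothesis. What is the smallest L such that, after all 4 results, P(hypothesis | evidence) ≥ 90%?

Prior odds = 0.185/0.815 = 37/163.
Target odds = 0.9/0.1 = 9.
Need L⁴ ≥ 9 ÷ (37/163) = 1467/37.
2⁴ = 16 < 1467/37 ≤ 81 = 3⁴, so L = 3.

3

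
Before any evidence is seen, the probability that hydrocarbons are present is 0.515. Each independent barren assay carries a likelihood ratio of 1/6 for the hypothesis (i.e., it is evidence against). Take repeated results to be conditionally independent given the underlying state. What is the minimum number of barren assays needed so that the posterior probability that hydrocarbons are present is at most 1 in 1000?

Prior odds = 0.515/0.485 = 103/97.
Likelihood ratio per barren assay = 1/6.
Target odds: 0.001 ÷ 0.999 = 1/999.
Require (1/6)ⁿ ≤ 1/999 ÷ (103/97) = 97/102897.
(1/6)³ = 1/216 is still above 97/102897 but (1/6)⁴ = 1/1296 is at or below it, so n = 4.

4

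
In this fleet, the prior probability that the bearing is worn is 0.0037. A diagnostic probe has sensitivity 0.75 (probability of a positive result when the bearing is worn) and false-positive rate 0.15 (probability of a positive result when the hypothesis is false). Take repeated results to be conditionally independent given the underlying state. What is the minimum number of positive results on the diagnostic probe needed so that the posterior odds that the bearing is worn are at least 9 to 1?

5

Prior odds = 0.0037/0.9963 = 37/9963.
Likelihood ratio of a positive result = 0.75/0.15 = 5.
Target odds = 9.
Require 5ⁿ ≥ 9 ÷ (37/9963) = 89667/37.
5⁴ = 625 falls short of 89667/37 but 5⁵ = 3125 reaches it, so n = 5.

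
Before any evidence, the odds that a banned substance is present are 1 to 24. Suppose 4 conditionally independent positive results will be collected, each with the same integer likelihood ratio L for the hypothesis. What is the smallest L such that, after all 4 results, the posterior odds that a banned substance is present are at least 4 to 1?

4

Prior odds = 1/24.
Target odds = 4.
Need L⁴ ≥ 4 ÷ (1/24) = 96.
3⁴ = 81 < 96 ≤ 256 = 4⁴, so L = 4.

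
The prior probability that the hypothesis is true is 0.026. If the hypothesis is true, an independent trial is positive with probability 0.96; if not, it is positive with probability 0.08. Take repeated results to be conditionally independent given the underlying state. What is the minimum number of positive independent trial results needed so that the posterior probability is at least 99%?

Prior odds: 0.026 ÷ 0.974 = 13/487.
Likelihood ratio of a positive = 0.96/0.08 = 12.
Target posterior odds = 0.99/0.01 = 99.
Need (13/487) × 12ⁿ ≥ 99, i.e. 12ⁿ ≥ 48213/13.
12³ = 1728 falls short of 48213/13 but 12⁴ = 20736 reaches it, so n = 4.

4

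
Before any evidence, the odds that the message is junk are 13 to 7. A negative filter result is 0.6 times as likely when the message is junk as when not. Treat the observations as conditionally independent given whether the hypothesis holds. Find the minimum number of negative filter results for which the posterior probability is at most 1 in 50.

9

Prior odds = 13/7.
Likelihood ratio per negative filter result = 0.6.
Target odds: 0.02 ÷ 0.98 = 1/49.
Require 0.6ⁿ ≤ 1/49 ÷ (13/7) = 1/91.
0.6⁸ = 6561/390625 is still above 1/91 but 0.6⁹ = 19683/1953125 is at or below it, so n = 9.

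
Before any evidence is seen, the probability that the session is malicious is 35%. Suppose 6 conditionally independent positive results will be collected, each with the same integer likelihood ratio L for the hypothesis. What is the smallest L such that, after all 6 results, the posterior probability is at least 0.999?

4

Prior odds = 0.35/0.65 = 7/13.
Target odds = 0.999/0.001 = 999.
Need L⁶ ≥ 999 ÷ (7/13) = 12987/7.
3⁶ = 729 < 12987/7 ≤ 4096 = 4⁶, so L = 4.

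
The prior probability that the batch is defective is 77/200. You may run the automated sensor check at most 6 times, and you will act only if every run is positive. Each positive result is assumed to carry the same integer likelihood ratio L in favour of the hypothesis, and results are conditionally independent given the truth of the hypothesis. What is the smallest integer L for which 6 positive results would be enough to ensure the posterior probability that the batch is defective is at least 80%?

Prior odds = 0.385/0.615 = 77/123.
Target odds = 0.8/0.2 = 4.
Need L⁶ ≥ 4 ÷ (77/123) = 492/77.
1⁶ = 1 < 492/77 ≤ 64 = 2⁶, so L = 2.

2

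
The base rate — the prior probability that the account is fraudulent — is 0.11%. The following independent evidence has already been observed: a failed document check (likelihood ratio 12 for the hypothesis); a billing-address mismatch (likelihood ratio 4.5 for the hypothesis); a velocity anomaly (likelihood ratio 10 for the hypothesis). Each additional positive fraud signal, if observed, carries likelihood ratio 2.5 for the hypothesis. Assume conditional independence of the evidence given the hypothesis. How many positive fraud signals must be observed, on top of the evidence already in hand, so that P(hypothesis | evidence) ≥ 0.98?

5

Prior odds = 0.0011/0.9989 = 11/9989.
Combined Bayes factor of the evidence already in hand = 12 × 4.5 × 10 = 540.
Odds after that evidence = (11/9989) × 540 = 5940/9989.
Target odds = 0.98/0.02 = 49.
Need 2.5ⁿ ≥ 49 ÷ (5940/9989) = 489461/5940.
2.5⁴ = 39.0625 falls short of 489461/5940 but 2.5⁵ = 97.65625 reaches it, so n = 5.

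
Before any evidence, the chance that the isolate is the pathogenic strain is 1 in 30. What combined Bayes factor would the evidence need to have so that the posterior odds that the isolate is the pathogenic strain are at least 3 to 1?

87

Prior odds = (1/30)/(29/30) = 1/29.
Target odds = 3.
Required Bayes factor = 3 ÷ (1/29) = 87.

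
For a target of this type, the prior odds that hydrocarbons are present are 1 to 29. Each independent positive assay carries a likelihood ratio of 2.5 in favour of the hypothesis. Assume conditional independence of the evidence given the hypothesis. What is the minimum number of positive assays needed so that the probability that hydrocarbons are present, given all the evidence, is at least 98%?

8

Prior odds = 1/29.
Likelihood ratio per positive assay = 2.5.
Target odds: 0.98 ÷ 0.02 = 49.
Require 2.5ⁿ ≥ 49 ÷ (1/29) = 1421.
2.5⁷ = 610.3515625 falls short of 1421 but 2.5⁸ = 390625/256 reaches it, so n = 8.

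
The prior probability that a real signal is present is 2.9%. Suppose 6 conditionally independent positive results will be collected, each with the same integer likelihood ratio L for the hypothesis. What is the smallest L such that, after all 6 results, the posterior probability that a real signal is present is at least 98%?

4

Prior odds = 0.029/0.971 = 29/971.
Target odds = 0.98/0.02 = 49.
Need L⁶ ≥ 49 ÷ (29/971) = 47579/29.
3⁶ = 729 < 47579/29 ≤ 4096 = 4⁶, so L = 4.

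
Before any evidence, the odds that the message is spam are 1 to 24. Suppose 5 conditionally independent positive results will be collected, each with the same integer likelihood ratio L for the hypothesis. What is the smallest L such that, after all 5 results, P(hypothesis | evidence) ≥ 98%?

5

Prior odds = 1/24.
Target odds = 0.98/0.02 = 49.
Need L⁵ ≥ 49 ÷ (1/24) = 1176.
4⁵ = 1024 < 1176 ≤ 3125 = 5⁵, so L = 5.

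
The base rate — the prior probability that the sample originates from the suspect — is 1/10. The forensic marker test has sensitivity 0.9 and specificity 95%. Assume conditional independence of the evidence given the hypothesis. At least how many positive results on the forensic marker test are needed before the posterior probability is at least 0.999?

Prior odds = 0.1/0.9 = 1/9.
False-positive rate = 1 − 0.95 = 0.05; likelihood ratio of a positive = 0.9/0.05 = 18.
Target posterior odds = 0.999/0.001 = 999.
Require 18ⁿ ≥ 999 ÷ (1/9) = 8991.
18³ = 5832 falls short of 8991 but 18⁴ = 104976 reaches it, so n = 4.

4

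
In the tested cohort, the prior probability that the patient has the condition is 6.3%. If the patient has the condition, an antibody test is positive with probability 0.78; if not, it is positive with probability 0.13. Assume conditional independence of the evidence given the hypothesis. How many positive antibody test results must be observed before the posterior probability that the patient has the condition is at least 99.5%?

Prior odds: 0.063 ÷ 0.937 = 63/937.
Likelihood ratio of a positive = 0.78/0.13 = 6.
Target posterior odds = 0.995/0.005 = 199.
Require 6ⁿ ≥ 199 ÷ (63/937) = 186463/63.
6⁴ = 1296 falls short of 186463/63 but 6⁵ = 7776 reaches it, so n = 5.

5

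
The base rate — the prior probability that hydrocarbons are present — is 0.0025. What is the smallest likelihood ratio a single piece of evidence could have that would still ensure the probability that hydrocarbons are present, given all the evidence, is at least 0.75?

1197

Prior odds = 0.0025/0.9975 = 1/399.
Target odds = 0.75/0.25 = 3.
Required Bayes factor = 3 ÷ (1/399) = 1197.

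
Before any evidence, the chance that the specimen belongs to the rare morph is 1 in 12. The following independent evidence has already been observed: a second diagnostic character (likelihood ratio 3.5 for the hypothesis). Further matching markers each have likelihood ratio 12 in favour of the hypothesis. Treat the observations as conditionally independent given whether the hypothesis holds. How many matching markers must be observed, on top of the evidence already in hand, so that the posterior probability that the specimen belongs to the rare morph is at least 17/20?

2

Prior odds = (1/12)/(11/12) = 1/11.
Bayes factor of the evidence already in hand = 3.5.
Odds after that evidence = (1/11) × 3.5 = 7/22.
Target odds = 0.85/0.15 = 17/3.
Need 12ⁿ ≥ 17/3 ÷ (7/22) = 374/21.
12¹ = 12 falls short of 374/21 but 12² = 144 reaches it, so n = 2.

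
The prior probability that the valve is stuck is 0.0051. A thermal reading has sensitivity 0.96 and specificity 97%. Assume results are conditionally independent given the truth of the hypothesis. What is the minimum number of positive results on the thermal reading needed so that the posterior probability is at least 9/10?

Prior odds = 0.0051/0.9949 = 51/9949.
False-positive rate = 1 − 0.97 = 0.03; likelihood ratio of a positive = 0.96/0.03 = 32.
Target odds: 0.9 ÷ 0.1 = 9.
Need (51/9949) × 32ⁿ ≥ 9, i.e. 32ⁿ ≥ 29847/17.
32² = 1024 falls short of 29847/17 but 32³ = 32768 reaches it, so n = 3.

3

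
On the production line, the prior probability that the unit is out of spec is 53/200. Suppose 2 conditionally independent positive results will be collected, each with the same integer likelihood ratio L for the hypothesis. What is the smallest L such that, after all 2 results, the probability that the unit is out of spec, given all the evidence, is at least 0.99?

17

Prior odds = 0.265/0.735 = 53/147.
Target odds = 0.99/0.01 = 99.
Need L² ≥ 99 ÷ (53/147) = 14553/53.
16² = 256 < 14553/53 ≤ 289 = 17², so L = 17.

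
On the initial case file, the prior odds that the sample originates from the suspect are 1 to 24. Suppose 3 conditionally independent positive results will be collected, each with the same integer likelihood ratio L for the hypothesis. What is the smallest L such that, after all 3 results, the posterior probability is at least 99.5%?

Prior odds = 1/24.
Target odds = 0.995/0.005 = 199.
Need L³ ≥ 199 ÷ (1/24) = 4776.
16³ = 4096 < 4776 ≤ 4913 = 17³, so L = 17.

17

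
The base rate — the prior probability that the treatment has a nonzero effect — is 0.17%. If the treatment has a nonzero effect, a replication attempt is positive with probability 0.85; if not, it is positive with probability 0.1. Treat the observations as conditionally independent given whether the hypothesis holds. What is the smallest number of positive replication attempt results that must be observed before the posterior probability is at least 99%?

Prior odds = 0.0017/0.9983 = 17/9983.
Likelihood ratio of a positive = 0.85/0.1 = 8.5.
Target posterior odds = 0.99/0.01 = 99.
Need (17/9983) × 8.5ⁿ ≥ 99, i.e. 8.5ⁿ ≥ 988317/17.
8.5⁵ = 44370.53125 falls short of 988317/17 but 8.5⁶ = 24137569/64 reaches it, so n = 6.

6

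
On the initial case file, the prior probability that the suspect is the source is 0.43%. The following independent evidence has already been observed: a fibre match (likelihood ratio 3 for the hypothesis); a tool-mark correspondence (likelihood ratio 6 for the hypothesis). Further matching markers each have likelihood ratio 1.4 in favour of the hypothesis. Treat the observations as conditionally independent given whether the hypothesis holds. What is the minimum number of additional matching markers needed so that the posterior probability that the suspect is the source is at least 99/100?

Prior odds = 0.0043/0.9957 = 43/9957.
Combined Bayes factor of the evidence already in hand = 3 × 6 = 18.
Odds after that evidence = (43/9957) × 18 = 258/3319.
Target odds = 0.99/0.01 = 99.
Need 1.4ⁿ ≥ 99 ÷ (258/3319) = 109527/86.
1.4²¹ ≈1171.36 falls short of 109527/86 but 1.4²² ≈1639.9 reaches it, so n = 22.

22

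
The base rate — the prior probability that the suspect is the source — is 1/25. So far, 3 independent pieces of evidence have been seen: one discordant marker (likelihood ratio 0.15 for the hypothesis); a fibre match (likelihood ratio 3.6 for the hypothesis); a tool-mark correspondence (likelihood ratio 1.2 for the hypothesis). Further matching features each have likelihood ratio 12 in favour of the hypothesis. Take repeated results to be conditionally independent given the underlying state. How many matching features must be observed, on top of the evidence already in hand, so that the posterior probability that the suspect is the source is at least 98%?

Prior odds = 0.04/0.96 = 1/24.
Combined Bayes factor of the evidence already in hand = 0.15 × 3.6 × 1.2 = 0.648.
Odds after that evidence = (1/24) × 0.648 = 0.027.
Target odds = 0.98/0.02 = 49.
Need 12ⁿ ≥ 49 ÷ 0.027 = 49000/27.
12³ = 1728 falls short of 49000/27 but 12⁴ = 20736 reaches it, so n = 4.

4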